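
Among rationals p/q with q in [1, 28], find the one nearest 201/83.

46/19

Expand x = 201/83 as a continued fraction with the Euclidean algorithm:
  201 = 2*83 + 35, so a_0 = 2.
  83 = 2*35 + 13, so a_1 = 2.
  35 = 2*13 + 9, so a_2 = 2.
  13 = 1*9 + 4, so a_3 = 1.
  9 = 2*4 + 1, so a_4 = 2.
  4 = 4*1 + 0, so a_5 = 4.
so x = [2; 2, 2, 1, 2, 4].
Convergents (p_i = a_i*p_{i-1} + p_{i-2}, q_i = a_i*q_{i-1} + q_{i-2} with p_{-2}=0, p_{-1}=1, q_{-2}=1, q_{-1}=0), until the denominator exceeds 28:
  i=0: a_0=2, p_0 = 2*1 + 0 = 2, q_0 = 2*0 + 1 = 1.
  i=1: a_1=2, p_1 = 2*2 + 1 = 5, q_1 = 2*1 + 0 = 2.
  i=2: a_2=2, p_2 = 2*5 + 2 = 12, q_2 = 2*2 + 1 = 5.
  i=3: a_3=1, p_3 = 1*12 + 5 = 17, q_3 = 1*5 + 2 = 7.
  i=4: a_4=2, p_4 = 2*17 + 12 = 46, q_4 = 2*7 + 5 = 19.
  i=5: a_5=4, p_5 = 4*46 + 17 = 201, q_5 = 4*19 + 7 = 83.
q_5 = 83 > 28, so the last convergent with denominator <= 28 is p_4/q_4 = 46/19.
The closest fraction with denominator <= 28 is either p_4/q_4 or the intermediate fraction (k*p_4 + p_3)/(k*q_4 + q_3) with the largest k >= 1 whose denominator stays <= 28; these approach x as k grows, and every other convergent or intermediate fraction in range is farther away.
Largest k: floor((28 - q_3)/q_4) = floor((28 - 7)/19) = 1.
That gives (1*46 + 17)/(1*19 + 7) = 63/26.
Compare the errors: |x - 46/19| = |201*19 - 46*83|/(83*19) = 1/1577, and |x - 63/26| = |201*26 - 63*83|/(83*26) = 3/2158.
Cross-multiplying, 1*2158 = 2158 < 4731 = 3*1577, so 1/1577 is smaller: the convergent 46/19 is closer to x than 63/26.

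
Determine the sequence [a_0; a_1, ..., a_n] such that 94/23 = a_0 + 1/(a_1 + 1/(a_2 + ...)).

[4; 11, 2]

Run the Euclidean algorithm on 94 and 23; the successive quotients are the partial quotients a_0, a_1, ... (each step inverts the fractional part left over by the previous one):
  94 = 4*23 + 2, so a_0 = 4.
  23 = 11*2 + 1, so a_1 = 11.
  2 = 2*1 + 0, so a_2 = 2.
The remainder reaches 0 after 3 divisions, so the expansion has 3 partial quotients, read off in order.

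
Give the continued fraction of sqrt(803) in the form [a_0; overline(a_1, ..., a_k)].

[28; overline(2, 1, 27, 1, 2, 56)]

Write x_i = (sqrt(803) + m_i)/d_i with (m_0, d_0) = (0, 1). a_0 = floor(sqrt(803)) = 28, since 28^2 = 784 <= 803 < 841 = 29^2.
Iterate m_{i+1} = d_i*a_i - m_i, d_{i+1} = (803 - m_{i+1}^2)/d_i, a_{i+1} = floor((a_0 + m_{i+1})/d_{i+1}):
  m_1 = 1*28 - 0 = 28, d_1 = (803 - 28^2)/1 = 19/1 = 19, a_1 = floor((28 + 28)/19) = 2.
  m_2 = 19*2 - 28 = 10, d_2 = (803 - 10^2)/19 = 703/19 = 37, a_2 = floor((28 + 10)/37) = 1.
  m_3 = 37*1 - 10 = 27, d_3 = (803 - 27^2)/37 = 74/37 = 2, a_3 = floor((28 + 27)/2) = 27.
  m_4 = 2*27 - 27 = 27, d_4 = (803 - 27^2)/2 = 74/2 = 37, a_4 = floor((28 + 27)/37) = 1.
  m_5 = 37*1 - 27 = 10, d_5 = (803 - 10^2)/37 = 703/37 = 19, a_5 = floor((28 + 10)/19) = 2.
  m_6 = 19*2 - 10 = 28, d_6 = (803 - 28^2)/19 = 19/19 = 1, a_6 = floor((28 + 28)/1) = 56.
  m_7 = 1*56 - 28 = 28, d_7 = (803 - 28^2)/1 = 19/1 = 19: (m_7, d_7) = (m_1, d_1) = (28, 19), so from here the quotients repeat a_1, ..., a_6; the period length is 6.
Hence the expansion of sqrt(803) is a_0 = 28 followed by the repeating block 2, 1, 27, 1, 2, 56 (period 6).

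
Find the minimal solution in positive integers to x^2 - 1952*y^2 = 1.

(x, y) = (118097, 2673)

First expand sqrt(1952) as a continued fraction. With x_i = (sqrt(1952) + m_i)/d_i and (m_0, d_0) = (0, 1): a_0 = floor(sqrt(1952)) = 44, since 44^2 = 1936 <= 1952 < 2025 = 45^2.
Iterate m_{i+1} = d_i*a_i - m_i, d_{i+1} = (1952 - m_{i+1}^2)/d_i, a_{i+1} = floor((a_0 + m_{i+1})/d_{i+1}):
  m_1 = 1*44 - 0 = 44, d_1 = (1952 - 44^2)/1 = 16/1 = 16, a_1 = floor((44 + 44)/16) = 5.
  m_2 = 16*5 - 44 = 36, d_2 = (1952 - 36^2)/16 = 656/16 = 41, a_2 = floor((44 + 36)/41) = 1.
  m_3 = 41*1 - 36 = 5, d_3 = (1952 - 5^2)/41 = 1927/41 = 47, a_3 = floor((44 + 5)/47) = 1.
  m_4 = 47*1 - 5 = 42, d_4 = (1952 - 42^2)/47 = 188/47 = 4, a_4 = floor((44 + 42)/4) = 21.
  m_5 = 4*21 - 42 = 42, d_5 = (1952 - 42^2)/4 = 188/4 = 47, a_5 = floor((44 + 42)/47) = 1.
  m_6 = 47*1 - 42 = 5, d_6 = (1952 - 5^2)/47 = 1927/47 = 41, a_6 = floor((44 + 5)/41) = 1.
  m_7 = 41*1 - 5 = 36, d_7 = (1952 - 36^2)/41 = 656/41 = 16, a_7 = floor((44 + 36)/16) = 5.
  m_8 = 16*5 - 36 = 44, d_8 = (1952 - 44^2)/16 = 16/16 = 1, a_8 = floor((44 + 44)/1) = 88.
  m_9 = 1*88 - 44 = 44, d_9 = (1952 - 44^2)/1 = 16/1 = 16: (m_9, d_9) = (m_1, d_1) = (44, 16), so from here the quotients repeat a_1, ..., a_8; the period length is 8.
So sqrt(1952) = [44; (5, 1, 1, 21, 1, 1, 5, 88)] with period length k = 8.
k is even, so the fundamental solution of x^2 - 1952y^2 = 1 is (p_{k-1}, q_{k-1}) = (p_7, q_7); compute convergents through index 7.
Convergents (p_i = a_i*p_{i-1} + p_{i-2}, q_i = a_i*q_{i-1} + q_{i-2} with p_{-2}=0, p_{-1}=1, q_{-2}=1, q_{-1}=0):
  i=0: a_0=44, p_0 = 44*1 + 0 = 44, q_0 = 44*0 + 1 = 1.
  i=1: a_1=5, p_1 = 5*44 + 1 = 221, q_1 = 5*1 + 0 = 5.
  i=2: a_2=1, p_2 = 1*221 + 44 = 265, q_2 = 1*5 + 1 = 6.
  i=3: a_3=1, p_3 = 1*265 + 221 = 486, q_3 = 1*6 + 5 = 11.
  i=4: a_4=21, p_4 = 21*486 + 265 = 10471, q_4 = 21*11 + 6 = 237.
  i=5: a_5=1, p_5 = 1*10471 + 486 = 10957, q_5 = 1*237 + 11 = 248.
  i=6: a_6=1, p_6 = 1*10957 + 10471 = 21428, q_6 = 1*248 + 237 = 485.
  i=7: a_7=5, p_7 = 5*21428 + 10957 = 118097, q_7 = 5*485 + 248 = 2673.
Check: 118097^2 - 1952*2673^2 = 13946901409 - 13946901408 = 1, so (x, y) = (118097, 2673) solves the equation, and by the theorem it is the least positive solution.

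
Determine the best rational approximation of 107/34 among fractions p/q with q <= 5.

Expand x = 107/34 as a continued fraction with the Euclidean algorithm:
  107 = 3*34 + 5, so a_0 = 3.
  34 = 6*5 + 4, so a_1 = 6.
  5 = 1*4 + 1, so a_2 = 1.
  4 = 4*1 + 0, so a_3 = 4.
so x = [3; 6, 1, 4].
Convergents (p_i = a_i*p_{i-1} + p_{i-2}, q_i = a_i*q_{i-1} + q_{i-2} with p_{-2}=0, p_{-1}=1, q_{-2}=1, q_{-1}=0), until the denominator exceeds 5:
  i=0: a_0=3, p_0 = 3*1 + 0 = 3, q_0 = 3*0 + 1 = 1.
  i=1: a_1=6, p_1 = 6*3 + 1 = 19, q_1 = 6*1 + 0 = 6.
q_1 = 6 > 5, so the last convergent with denominator <= 5 is p_0/q_0 = 3/1.
The closest fraction with denominator <= 5 is either p_0/q_0 or the intermediate fraction (k*p_0 + p_{-1})/(k*q_0 + q_{-1}) with the largest k >= 1 whose denominator stays <= 5; these approach x as k grows, and every other convergent or intermediate fraction in range is farther away.
Largest k: floor((5 - q_{-1})/q_0) = floor((5 - 0)/1) = 5 (using the seeds p_{-1} = 1, q_{-1} = 0).
That gives (5*3 + 1)/(5*1 + 0) = 16/5.
Compare the errors: |x - 3/1| = |107*1 - 3*34|/(34*1) = 5/34, and |x - 16/5| = |107*5 - 16*34|/(34*5) = 9/170.
Cross-multiplying, 9*34 = 306 < 850 = 5*170, so 9/170 is smaller: the intermediate fraction 16/5 is closer to x than 3/1.

16/5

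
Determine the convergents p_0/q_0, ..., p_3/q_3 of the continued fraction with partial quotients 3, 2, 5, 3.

Using the convergent recurrence p_i = a_i*p_{i-1} + p_{i-2}, q_i = a_i*q_{i-1} + q_{i-2} with p_{-2}=0, p_{-1}=1, q_{-2}=1, q_{-1}=0:
  i=0: a_0=3, p_0 = 3*1 + 0 = 3, q_0 = 3*0 + 1 = 1.
  i=1: a_1=2, p_1 = 2*3 + 1 = 7, q_1 = 2*1 + 0 = 2.
  i=2: a_2=5, p_2 = 5*7 + 3 = 38, q_2 = 5*2 + 1 = 11.
  i=3: a_3=3, p_3 = 3*38 + 7 = 121, q_3 = 3*11 + 2 = 35.

3/1, 7/2, 38/11, 121/35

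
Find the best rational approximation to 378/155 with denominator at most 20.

39/16

Expand x = 378/155 as a continued fraction with the Euclidean algorithm:
  378 = 2*155 + 68, so a_0 = 2.
  155 = 2*68 + 19, so a_1 = 2.
  68 = 3*19 + 11, so a_2 = 3.
  19 = 1*11 + 8, so a_3 = 1.
  11 = 1*8 + 3, so a_4 = 1.
  8 = 2*3 + 2, so a_5 = 2.
  3 = 1*2 + 1, so a_6 = 1.
  2 = 2*1 + 0, so a_7 = 2.
so x = [2; 2, 3, 1, 1, 2, 1, 2].
Convergents (p_i = a_i*p_{i-1} + p_{i-2}, q_i = a_i*q_{i-1} + q_{i-2} with p_{-2}=0, p_{-1}=1, q_{-2}=1, q_{-1}=0), until the denominator exceeds 20:
  i=0: a_0=2, p_0 = 2*1 + 0 = 2, q_0 = 2*0 + 1 = 1.
  i=1: a_1=2, p_1 = 2*2 + 1 = 5, q_1 = 2*1 + 0 = 2.
  i=2: a_2=3, p_2 = 3*5 + 2 = 17, q_2 = 3*2 + 1 = 7.
  i=3: a_3=1, p_3 = 1*17 + 5 = 22, q_3 = 1*7 + 2 = 9.
  i=4: a_4=1, p_4 = 1*22 + 17 = 39, q_4 = 1*9 + 7 = 16.
  i=5: a_5=2, p_5 = 2*39 + 22 = 100, q_5 = 2*16 + 9 = 41.
q_5 = 41 > 20, so the last convergent with denominator <= 20 is p_4/q_4 = 39/16.
The closest fraction with denominator <= 20 is either p_4/q_4 or the intermediate fraction (k*p_4 + p_3)/(k*q_4 + q_3) with the largest k >= 1 whose denominator stays <= 20; these approach x as k grows, and every other convergent or intermediate fraction in range is farther away.
Largest k: floor((20 - q_3)/q_4) = floor((20 - 9)/16) = 0.
Since k = 0, no intermediate fraction beyond p_4/q_4 has denominator <= 20, so the convergent 39/16 is the closest (its error is |378*16 - 39*155|/(155*16) = 3/2480).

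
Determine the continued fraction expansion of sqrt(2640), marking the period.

Write x_i = (sqrt(2640) + m_i)/d_i with (m_0, d_0) = (0, 1). a_0 = floor(sqrt(2640)) = 51, since 51^2 = 2601 <= 2640 < 2704 = 52^2.
Iterate m_{i+1} = d_i*a_i - m_i, d_{i+1} = (2640 - m_{i+1}^2)/d_i, a_{i+1} = floor((a_0 + m_{i+1})/d_{i+1}):
  m_1 = 1*51 - 0 = 51, d_1 = (2640 - 51^2)/1 = 39/1 = 39, a_1 = floor((51 + 51)/39) = 2.
  m_2 = 39*2 - 51 = 27, d_2 = (2640 - 27^2)/39 = 1911/39 = 49, a_2 = floor((51 + 27)/49) = 1.
  m_3 = 49*1 - 27 = 22, d_3 = (2640 - 22^2)/49 = 2156/49 = 44, a_3 = floor((51 + 22)/44) = 1.
  m_4 = 44*1 - 22 = 22, d_4 = (2640 - 22^2)/44 = 2156/44 = 49, a_4 = floor((51 + 22)/49) = 1.
  m_5 = 49*1 - 22 = 27, d_5 = (2640 - 27^2)/49 = 1911/49 = 39, a_5 = floor((51 + 27)/39) = 2.
  m_6 = 39*2 - 27 = 51, d_6 = (2640 - 51^2)/39 = 39/39 = 1, a_6 = floor((51 + 51)/1) = 102.
  m_7 = 1*102 - 51 = 51, d_7 = (2640 - 51^2)/1 = 39/1 = 39: (m_7, d_7) = (m_1, d_1) = (51, 39), so from here the quotients repeat a_1, ..., a_6; the period length is 6.
Hence the expansion of sqrt(2640) is a_0 = 51 followed by the repeating block 2, 1, 1, 1, 2, 102 (period 6).

[51; (2, 1, 1, 1, 2, 102)]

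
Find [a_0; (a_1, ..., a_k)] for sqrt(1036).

Write x_i = (sqrt(1036) + m_i)/d_i with (m_0, d_0) = (0, 1). a_0 = floor(sqrt(1036)) = 32, since 32^2 = 1024 <= 1036 < 1089 = 33^2.
Iterate m_{i+1} = d_i*a_i - m_i, d_{i+1} = (1036 - m_{i+1}^2)/d_i, a_{i+1} = floor((a_0 + m_{i+1})/d_{i+1}):
  m_1 = 1*32 - 0 = 32, d_1 = (1036 - 32^2)/1 = 12/1 = 12, a_1 = floor((32 + 32)/12) = 5.
  m_2 = 12*5 - 32 = 28, d_2 = (1036 - 28^2)/12 = 252/12 = 21, a_2 = floor((32 + 28)/21) = 2.
  m_3 = 21*2 - 28 = 14, d_3 = (1036 - 14^2)/21 = 840/21 = 40, a_3 = floor((32 + 14)/40) = 1.
  m_4 = 40*1 - 14 = 26, d_4 = (1036 - 26^2)/40 = 360/40 = 9, a_4 = floor((32 + 26)/9) = 6.
  m_5 = 9*6 - 26 = 28, d_5 = (1036 - 28^2)/9 = 252/9 = 28, a_5 = floor((32 + 28)/28) = 2.
  m_6 = 28*2 - 28 = 28, d_6 = (1036 - 28^2)/28 = 252/28 = 9, a_6 = floor((32 + 28)/9) = 6.
  m_7 = 9*6 - 28 = 26, d_7 = (1036 - 26^2)/9 = 360/9 = 40, a_7 = floor((32 + 26)/40) = 1.
  m_8 = 40*1 - 26 = 14, d_8 = (1036 - 14^2)/40 = 840/40 = 21, a_8 = floor((32 + 14)/21) = 2.
  m_9 = 21*2 - 14 = 28, d_9 = (1036 - 28^2)/21 = 252/21 = 12, a_9 = floor((32 + 28)/12) = 5.
  m_10 = 12*5 - 28 = 32, d_10 = (1036 - 32^2)/12 = 12/12 = 1, a_10 = floor((32 + 32)/1) = 64.
  m_11 = 1*64 - 32 = 32, d_11 = (1036 - 32^2)/1 = 12/1 = 12: (m_11, d_11) = (m_1, d_1) = (32, 12), so from here the quotients repeat a_1, ..., a_10; the period length is 10.
Hence the expansion of sqrt(1036) is a_0 = 32 followed by the repeating block 5, 2, 1, 6, 2, 6, 1, 2, 5, 64 (period 10).

[32; (5, 2, 1, 6, 2, 6, 1, 2, 5, 64)]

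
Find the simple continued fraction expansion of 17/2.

[8; 2]

Run the Euclidean algorithm on 17 and 2; the successive quotients are the partial quotients a_0, a_1, ... (each step inverts the fractional part left over by the previous one):
  17 = 8*2 + 1, so a_0 = 8.
  2 = 2*1 + 0, so a_1 = 2.
The remainder reaches 0 after 2 divisions, so the expansion has 2 partial quotients, read off in order.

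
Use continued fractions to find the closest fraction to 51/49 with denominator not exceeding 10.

Expand x = 51/49 as a continued fraction with the Euclidean algorithm:
  51 = 1*49 + 2, so a_0 = 1.
  49 = 24*2 + 1, so a_1 = 24.
  2 = 2*1 + 0, so a_2 = 2.
so x = [1; 24, 2].
Convergents (p_i = a_i*p_{i-1} + p_{i-2}, q_i = a_i*q_{i-1} + q_{i-2} with p_{-2}=0, p_{-1}=1, q_{-2}=1, q_{-1}=0), until the denominator exceeds 10:
  i=0: a_0=1, p_0 = 1*1 + 0 = 1, q_0 = 1*0 + 1 = 1.
  i=1: a_1=24, p_1 = 24*1 + 1 = 25, q_1 = 24*1 + 0 = 24.
q_1 = 24 > 10, so the last convergent with denominator <= 10 is p_0/q_0 = 1/1.
The closest fraction with denominator <= 10 is either p_0/q_0 or the intermediate fraction (k*p_0 + p_{-1})/(k*q_0 + q_{-1}) with the largest k >= 1 whose denominator stays <= 10; these approach x as k grows, and every other convergent or intermediate fraction in range is farther away.
Largest k: floor((10 - q_{-1})/q_0) = floor((10 - 0)/1) = 10 (using the seeds p_{-1} = 1, q_{-1} = 0).
That gives (10*1 + 1)/(10*1 + 0) = 11/10.
Compare the errors: |x - 1/1| = |51*1 - 1*49|/(49*1) = 2/49, and |x - 11/10| = |51*10 - 11*49|/(49*10) = 29/490.
Cross-multiplying, 2*490 = 980 < 1421 = 29*49, so 2/49 is smaller: the convergent 1/1 is closer to x than 11/10.

1/1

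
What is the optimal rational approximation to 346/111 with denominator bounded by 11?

28/9

Expand x = 346/111 as a continued fraction with the Euclidean algorithm:
  346 = 3*111 + 13, so a_0 = 3.
  111 = 8*13 + 7, so a_1 = 8.
  13 = 1*7 + 6, so a_2 = 1.
  7 = 1*6 + 1, so a_3 = 1.
  6 = 6*1 + 0, so a_4 = 6.
so x = [3; 8, 1, 1, 6].
Convergents (p_i = a_i*p_{i-1} + p_{i-2}, q_i = a_i*q_{i-1} + q_{i-2} with p_{-2}=0, p_{-1}=1, q_{-2}=1, q_{-1}=0), until the denominator exceeds 11:
  i=0: a_0=3, p_0 = 3*1 + 0 = 3, q_0 = 3*0 + 1 = 1.
  i=1: a_1=8, p_1 = 8*3 + 1 = 25, q_1 = 8*1 + 0 = 8.
  i=2: a_2=1, p_2 = 1*25 + 3 = 28, q_2 = 1*8 + 1 = 9.
  i=3: a_3=1, p_3 = 1*28 + 25 = 53, q_3 = 1*9 + 8 = 17.
q_3 = 17 > 11, so the last convergent with denominator <= 11 is p_2/q_2 = 28/9.
The closest fraction with denominator <= 11 is either p_2/q_2 or the intermediate fraction (k*p_2 + p_1)/(k*q_2 + q_1) with the largest k >= 1 whose denominator stays <= 11; these approach x as k grows, and every other convergent or intermediate fraction in range is farther away.
Largest k: floor((11 - q_1)/q_2) = floor((11 - 8)/9) = 0.
Since k = 0, no intermediate fraction beyond p_2/q_2 has denominator <= 11, so the convergent 28/9 is the closest (its error is |346*9 - 28*111|/(111*9) = 6/999).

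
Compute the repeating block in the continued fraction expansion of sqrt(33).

[5; (1, 2, 1, 10)]

Write x_i = (sqrt(33) + m_i)/d_i with (m_0, d_0) = (0, 1). a_0 = floor(sqrt(33)) = 5, since 5^2 = 25 <= 33 < 36 = 6^2.
Iterate m_{i+1} = d_i*a_i - m_i, d_{i+1} = (33 - m_{i+1}^2)/d_i, a_{i+1} = floor((a_0 + m_{i+1})/d_{i+1}):
  m_1 = 1*5 - 0 = 5, d_1 = (33 - 5^2)/1 = 8/1 = 8, a_1 = floor((5 + 5)/8) = 1.
  m_2 = 8*1 - 5 = 3, d_2 = (33 - 3^2)/8 = 24/8 = 3, a_2 = floor((5 + 3)/3) = 2.
  m_3 = 3*2 - 3 = 3, d_3 = (33 - 3^2)/3 = 24/3 = 8, a_3 = floor((5 + 3)/8) = 1.
  m_4 = 8*1 - 3 = 5, d_4 = (33 - 5^2)/8 = 8/8 = 1, a_4 = floor((5 + 5)/1) = 10.
  m_5 = 1*10 - 5 = 5, d_5 = (33 - 5^2)/1 = 8/1 = 8: (m_5, d_5) = (m_1, d_1) = (5, 8), so from here the quotients repeat a_1, ..., a_4; the period length is 4.
Hence the expansion of sqrt(33) is a_0 = 5 followed by the repeating block 1, 2, 1, 10 (period 4).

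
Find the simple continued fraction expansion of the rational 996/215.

Run the Euclidean algorithm on 996 and 215; the successive quotients are the partial quotients a_0, a_1, ... (each step inverts the fractional part left over by the previous one):
  996 = 4*215 + 136, so a_0 = 4.
  215 = 1*136 + 79, so a_1 = 1.
  136 = 1*79 + 57, so a_2 = 1.
  79 = 1*57 + 22, so a_3 = 1.
  57 = 2*22 + 13, so a_4 = 2.
  22 = 1*13 + 9, so a_5 = 1.
  13 = 1*9 + 4, so a_6 = 1.
  9 = 2*4 + 1, so a_7 = 2.
  4 = 4*1 + 0, so a_8 = 4.
The remainder reaches 0 after 9 divisions, so the expansion has 9 partial quotients, read off in order.

[4; 1, 1, 1, 2, 1, 1, 2, 4]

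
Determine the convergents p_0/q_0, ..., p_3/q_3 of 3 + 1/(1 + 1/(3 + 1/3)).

3/1, 4/1, 15/4, 49/13

Using the convergent recurrence p_i = a_i*p_{i-1} + p_{i-2}, q_i = a_i*q_{i-1} + q_{i-2} with p_{-2}=0, p_{-1}=1, q_{-2}=1, q_{-1}=0:
  i=0: a_0=3, p_0 = 3*1 + 0 = 3, q_0 = 3*0 + 1 = 1.
  i=1: a_1=1, p_1 = 1*3 + 1 = 4, q_1 = 1*1 + 0 = 1.
  i=2: a_2=3, p_2 = 3*4 + 3 = 15, q_2 = 3*1 + 1 = 4.
  i=3: a_3=3, p_3 = 3*15 + 4 = 49, q_3 = 3*4 + 1 = 13.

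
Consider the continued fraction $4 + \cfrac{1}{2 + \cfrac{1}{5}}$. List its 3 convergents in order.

4/1, 9/2, 49/11

Using the convergent recurrence p_i = a_i*p_{i-1} + p_{i-2}, q_i = a_i*q_{i-1} + q_{i-2} with p_{-2}=0, p_{-1}=1, q_{-2}=1, q_{-1}=0:
  i=0: a_0=4, p_0 = 4*1 + 0 = 4, q_0 = 4*0 + 1 = 1.
  i=1: a_1=2, p_1 = 2*4 + 1 = 9, q_1 = 2*1 + 0 = 2.
  i=2: a_2=5, p_2 = 5*9 + 4 = 49, q_2 = 5*2 + 1 = 11.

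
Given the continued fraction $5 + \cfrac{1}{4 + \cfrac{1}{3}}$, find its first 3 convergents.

Using the convergent recurrence p_i = a_i*p_{i-1} + p_{i-2}, q_i = a_i*q_{i-1} + q_{i-2} with p_{-2}=0, p_{-1}=1, q_{-2}=1, q_{-1}=0:
  i=0: a_0=5, p_0 = 5*1 + 0 = 5, q_0 = 5*0 + 1 = 1.
  i=1: a_1=4, p_1 = 4*5 + 1 = 21, q_1 = 4*1 + 0 = 4.
  i=2: a_2=3, p_2 = 3*21 + 5 = 68, q_2 = 3*4 + 1 = 13.

5/1, 21/4, 68/13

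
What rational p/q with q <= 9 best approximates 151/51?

3/1

Expand x = 151/51 as a continued fraction with the Euclidean algorithm:
  151 = 2*51 + 49, so a_0 = 2.
  51 = 1*49 + 2, so a_1 = 1.
  49 = 24*2 + 1, so a_2 = 24.
  2 = 2*1 + 0, so a_3 = 2.
so x = [2; 1, 24, 2].
Convergents (p_i = a_i*p_{i-1} + p_{i-2}, q_i = a_i*q_{i-1} + q_{i-2} with p_{-2}=0, p_{-1}=1, q_{-2}=1, q_{-1}=0), until the denominator exceeds 9:
  i=0: a_0=2, p_0 = 2*1 + 0 = 2, q_0 = 2*0 + 1 = 1.
  i=1: a_1=1, p_1 = 1*2 + 1 = 3, q_1 = 1*1 + 0 = 1.
  i=2: a_2=24, p_2 = 24*3 + 2 = 74, q_2 = 24*1 + 1 = 25.
q_2 = 25 > 9, so the last convergent with denominator <= 9 is p_1/q_1 = 3/1.
The closest fraction with denominator <= 9 is either p_1/q_1 or the intermediate fraction (k*p_1 + p_0)/(k*q_1 + q_0) with the largest k >= 1 whose denominator stays <= 9; these approach x as k grows, and every other convergent or intermediate fraction in range is farther away.
Largest k: floor((9 - q_0)/q_1) = floor((9 - 1)/1) = 8.
That gives (8*3 + 2)/(8*1 + 1) = 26/9.
Compare the errors: |x - 3/1| = |151*1 - 3*51|/(51*1) = 2/51, and |x - 26/9| = |151*9 - 26*51|/(51*9) = 33/459.
Cross-multiplying, 2*459 = 918 < 1683 = 33*51, so 2/51 is smaller: the convergent 3/1 is closer to x than 26/9.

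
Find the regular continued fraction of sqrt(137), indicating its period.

[11; (1, 2, 2, 1, 1, 2, 2, 1, 22)]

Write x_i = (sqrt(137) + m_i)/d_i with (m_0, d_0) = (0, 1). a_0 = floor(sqrt(137)) = 11, since 11^2 = 121 <= 137 < 144 = 12^2.
Iterate m_{i+1} = d_i*a_i - m_i, d_{i+1} = (137 - m_{i+1}^2)/d_i, a_{i+1} = floor((a_0 + m_{i+1})/d_{i+1}):
  m_1 = 1*11 - 0 = 11, d_1 = (137 - 11^2)/1 = 16/1 = 16, a_1 = floor((11 + 11)/16) = 1.
  m_2 = 16*1 - 11 = 5, d_2 = (137 - 5^2)/16 = 112/16 = 7, a_2 = floor((11 + 5)/7) = 2.
  m_3 = 7*2 - 5 = 9, d_3 = (137 - 9^2)/7 = 56/7 = 8, a_3 = floor((11 + 9)/8) = 2.
  m_4 = 8*2 - 9 = 7, d_4 = (137 - 7^2)/8 = 88/8 = 11, a_4 = floor((11 + 7)/11) = 1.
  m_5 = 11*1 - 7 = 4, d_5 = (137 - 4^2)/11 = 121/11 = 11, a_5 = floor((11 + 4)/11) = 1.
  m_6 = 11*1 - 4 = 7, d_6 = (137 - 7^2)/11 = 88/11 = 8, a_6 = floor((11 + 7)/8) = 2.
  m_7 = 8*2 - 7 = 9, d_7 = (137 - 9^2)/8 = 56/8 = 7, a_7 = floor((11 + 9)/7) = 2.
  m_8 = 7*2 - 9 = 5, d_8 = (137 - 5^2)/7 = 112/7 = 16, a_8 = floor((11 + 5)/16) = 1.
  m_9 = 16*1 - 5 = 11, d_9 = (137 - 11^2)/16 = 16/16 = 1, a_9 = floor((11 + 11)/1) = 22.
  m_10 = 1*22 - 11 = 11, d_10 = (137 - 11^2)/1 = 16/1 = 16: (m_10, d_10) = (m_1, d_1) = (11, 16), so from here the quotients repeat a_1, ..., a_9; the period length is 9.
Hence the expansion of sqrt(137) is a_0 = 11 followed by the repeating block 1, 2, 2, 1, 1, 2, 2, 1, 22 (period 9).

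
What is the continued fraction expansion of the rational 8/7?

Run the Euclidean algorithm on 8 and 7; the successive quotients are the partial quotients a_0, a_1, ... (each step inverts the fractional part left over by the previous one):
  8 = 1*7 + 1, so a_0 = 1.
  7 = 7*1 + 0, so a_1 = 7.
The remainder reaches 0 after 2 divisions, so the expansion has 2 partial quotients, read off in order.

[1; 7]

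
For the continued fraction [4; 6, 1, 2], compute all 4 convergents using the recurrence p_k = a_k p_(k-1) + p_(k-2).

4/1, 25/6, 29/7, 83/20

Using the convergent recurrence p_i = a_i*p_{i-1} + p_{i-2}, q_i = a_i*q_{i-1} + q_{i-2} with p_{-2}=0, p_{-1}=1, q_{-2}=1, q_{-1}=0:
  i=0: a_0=4, p_0 = 4*1 + 0 = 4, q_0 = 4*0 + 1 = 1.
  i=1: a_1=6, p_1 = 6*4 + 1 = 25, q_1 = 6*1 + 0 = 6.
  i=2: a_2=1, p_2 = 1*25 + 4 = 29, q_2 = 1*6 + 1 = 7.
  i=3: a_3=2, p_3 = 2*29 + 25 = 83, q_3 = 2*7 + 6 = 20.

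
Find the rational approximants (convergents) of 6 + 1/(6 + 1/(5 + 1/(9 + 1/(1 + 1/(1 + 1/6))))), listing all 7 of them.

Using the convergent recurrence p_i = a_i*p_{i-1} + p_{i-2}, q_i = a_i*q_{i-1} + q_{i-2} with p_{-2}=0, p_{-1}=1, q_{-2}=1, q_{-1}=0:
  i=0: a_0=6, p_0 = 6*1 + 0 = 6, q_0 = 6*0 + 1 = 1.
  i=1: a_1=6, p_1 = 6*6 + 1 = 37, q_1 = 6*1 + 0 = 6.
  i=2: a_2=5, p_2 = 5*37 + 6 = 191, q_2 = 5*6 + 1 = 31.
  i=3: a_3=9, p_3 = 9*191 + 37 = 1756, q_3 = 9*31 + 6 = 285.
  i=4: a_4=1, p_4 = 1*1756 + 191 = 1947, q_4 = 1*285 + 31 = 316.
  i=5: a_5=1, p_5 = 1*1947 + 1756 = 3703, q_5 = 1*316 + 285 = 601.
  i=6: a_6=6, p_6 = 6*3703 + 1947 = 24165, q_6 = 6*601 + 316 = 3922.

6/1, 37/6, 191/31, 1756/285, 1947/316, 3703/601, 24165/3922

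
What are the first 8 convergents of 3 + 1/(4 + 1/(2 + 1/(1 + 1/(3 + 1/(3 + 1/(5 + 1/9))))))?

3/1, 13/4, 29/9, 42/13, 155/48, 507/157, 2690/833, 24717/7654

Using the convergent recurrence p_i = a_i*p_{i-1} + p_{i-2}, q_i = a_i*q_{i-1} + q_{i-2} with p_{-2}=0, p_{-1}=1, q_{-2}=1, q_{-1}=0:
  i=0: a_0=3, p_0 = 3*1 + 0 = 3, q_0 = 3*0 + 1 = 1.
  i=1: a_1=4, p_1 = 4*3 + 1 = 13, q_1 = 4*1 + 0 = 4.
  i=2: a_2=2, p_2 = 2*13 + 3 = 29, q_2 = 2*4 + 1 = 9.
  i=3: a_3=1, p_3 = 1*29 + 13 = 42, q_3 = 1*9 + 4 = 13.
  i=4: a_4=3, p_4 = 3*42 + 29 = 155, q_4 = 3*13 + 9 = 48.
  i=5: a_5=3, p_5 = 3*155 + 42 = 507, q_5 = 3*48 + 13 = 157.
  i=6: a_6=5, p_6 = 5*507 + 155 = 2690, q_6 = 5*157 + 48 = 833.
  i=7: a_7=9, p_7 = 9*2690 + 507 = 24717, q_7 = 9*833 + 157 = 7654.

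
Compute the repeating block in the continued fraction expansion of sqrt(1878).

[43; (2, 1, 42, 1, 2, 86)]

Write x_i = (sqrt(1878) + m_i)/d_i with (m_0, d_0) = (0, 1). a_0 = floor(sqrt(1878)) = 43, since 43^2 = 1849 <= 1878 < 1936 = 44^2.
Iterate m_{i+1} = d_i*a_i - m_i, d_{i+1} = (1878 - m_{i+1}^2)/d_i, a_{i+1} = floor((a_0 + m_{i+1})/d_{i+1}):
  m_1 = 1*43 - 0 = 43, d_1 = (1878 - 43^2)/1 = 29/1 = 29, a_1 = floor((43 + 43)/29) = 2.
  m_2 = 29*2 - 43 = 15, d_2 = (1878 - 15^2)/29 = 1653/29 = 57, a_2 = floor((43 + 15)/57) = 1.
  m_3 = 57*1 - 15 = 42, d_3 = (1878 - 42^2)/57 = 114/57 = 2, a_3 = floor((43 + 42)/2) = 42.
  m_4 = 2*42 - 42 = 42, d_4 = (1878 - 42^2)/2 = 114/2 = 57, a_4 = floor((43 + 42)/57) = 1.
  m_5 = 57*1 - 42 = 15, d_5 = (1878 - 15^2)/57 = 1653/57 = 29, a_5 = floor((43 + 15)/29) = 2.
  m_6 = 29*2 - 15 = 43, d_6 = (1878 - 43^2)/29 = 29/29 = 1, a_6 = floor((43 + 43)/1) = 86.
  m_7 = 1*86 - 43 = 43, d_7 = (1878 - 43^2)/1 = 29/1 = 29: (m_7, d_7) = (m_1, d_1) = (43, 29), so from here the quotients repeat a_1, ..., a_6; the period length is 6.
Hence the expansion of sqrt(1878) is a_0 = 43 followed by the repeating block 2, 1, 42, 1, 2, 86 (period 6).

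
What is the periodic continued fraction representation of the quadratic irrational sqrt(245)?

[15; (1, 1, 1, 7, 6, 7, 1, 1, 1, 30)]

Write x_i = (sqrt(245) + m_i)/d_i with (m_0, d_0) = (0, 1). a_0 = floor(sqrt(245)) = 15, since 15^2 = 225 <= 245 < 256 = 16^2.
Iterate m_{i+1} = d_i*a_i - m_i, d_{i+1} = (245 - m_{i+1}^2)/d_i, a_{i+1} = floor((a_0 + m_{i+1})/d_{i+1}):
  m_1 = 1*15 - 0 = 15, d_1 = (245 - 15^2)/1 = 20/1 = 20, a_1 = floor((15 + 15)/20) = 1.
  m_2 = 20*1 - 15 = 5, d_2 = (245 - 5^2)/20 = 220/20 = 11, a_2 = floor((15 + 5)/11) = 1.
  m_3 = 11*1 - 5 = 6, d_3 = (245 - 6^2)/11 = 209/11 = 19, a_3 = floor((15 + 6)/19) = 1.
  m_4 = 19*1 - 6 = 13, d_4 = (245 - 13^2)/19 = 76/19 = 4, a_4 = floor((15 + 13)/4) = 7.
  m_5 = 4*7 - 13 = 15, d_5 = (245 - 15^2)/4 = 20/4 = 5, a_5 = floor((15 + 15)/5) = 6.
  m_6 = 5*6 - 15 = 15, d_6 = (245 - 15^2)/5 = 20/5 = 4, a_6 = floor((15 + 15)/4) = 7.
  m_7 = 4*7 - 15 = 13, d_7 = (245 - 13^2)/4 = 76/4 = 19, a_7 = floor((15 + 13)/19) = 1.
  m_8 = 19*1 - 13 = 6, d_8 = (245 - 6^2)/19 = 209/19 = 11, a_8 = floor((15 + 6)/11) = 1.
  m_9 = 11*1 - 6 = 5, d_9 = (245 - 5^2)/11 = 220/11 = 20, a_9 = floor((15 + 5)/20) = 1.
  m_10 = 20*1 - 5 = 15, d_10 = (245 - 15^2)/20 = 20/20 = 1, a_10 = floor((15 + 15)/1) = 30.
  m_11 = 1*30 - 15 = 15, d_11 = (245 - 15^2)/1 = 20/1 = 20: (m_11, d_11) = (m_1, d_1) = (15, 20), so from here the quotients repeat a_1, ..., a_10; the period length is 10.
Hence the expansion of sqrt(245) is a_0 = 15 followed by the repeating block 1, 1, 1, 7, 6, 7, 1, 1, 1, 30 (period 10).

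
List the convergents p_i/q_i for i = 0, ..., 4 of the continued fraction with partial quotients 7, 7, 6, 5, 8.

7/1, 50/7, 307/43, 1585/222, 12987/1819

Using the convergent recurrence p_i = a_i*p_{i-1} + p_{i-2}, q_i = a_i*q_{i-1} + q_{i-2} with p_{-2}=0, p_{-1}=1, q_{-2}=1, q_{-1}=0:
  i=0: a_0=7, p_0 = 7*1 + 0 = 7, q_0 = 7*0 + 1 = 1.
  i=1: a_1=7, p_1 = 7*7 + 1 = 50, q_1 = 7*1 + 0 = 7.
  i=2: a_2=6, p_2 = 6*50 + 7 = 307, q_2 = 6*7 + 1 = 43.
  i=3: a_3=5, p_3 = 5*307 + 50 = 1585, q_3 = 5*43 + 7 = 222.
  i=4: a_4=8, p_4 = 8*1585 + 307 = 12987, q_4 = 8*222 + 43 = 1819.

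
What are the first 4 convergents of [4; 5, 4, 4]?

4/1, 21/5, 88/21, 373/89

Using the convergent recurrence p_i = a_i*p_{i-1} + p_{i-2}, q_i = a_i*q_{i-1} + q_{i-2} with p_{-2}=0, p_{-1}=1, q_{-2}=1, q_{-1}=0:
  i=0: a_0=4, p_0 = 4*1 + 0 = 4, q_0 = 4*0 + 1 = 1.
  i=1: a_1=5, p_1 = 5*4 + 1 = 21, q_1 = 5*1 + 0 = 5.
  i=2: a_2=4, p_2 = 4*21 + 4 = 88, q_2 = 4*5 + 1 = 21.
  i=3: a_3=4, p_3 = 4*88 + 21 = 373, q_3 = 4*21 + 5 = 89.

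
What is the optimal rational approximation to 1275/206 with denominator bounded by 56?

229/37

Expand x = 1275/206 as a continued fraction with the Euclidean algorithm:
  1275 = 6*206 + 39, so a_0 = 6.
  206 = 5*39 + 11, so a_1 = 5.
  39 = 3*11 + 6, so a_2 = 3.
  11 = 1*6 + 5, so a_3 = 1.
  6 = 1*5 + 1, so a_4 = 1.
  5 = 5*1 + 0, so a_5 = 5.
so x = [6; 5, 3, 1, 1, 5].
Convergents (p_i = a_i*p_{i-1} + p_{i-2}, q_i = a_i*q_{i-1} + q_{i-2} with p_{-2}=0, p_{-1}=1, q_{-2}=1, q_{-1}=0), until the denominator exceeds 56:
  i=0: a_0=6, p_0 = 6*1 + 0 = 6, q_0 = 6*0 + 1 = 1.
  i=1: a_1=5, p_1 = 5*6 + 1 = 31, q_1 = 5*1 + 0 = 5.
  i=2: a_2=3, p_2 = 3*31 + 6 = 99, q_2 = 3*5 + 1 = 16.
  i=3: a_3=1, p_3 = 1*99 + 31 = 130, q_3 = 1*16 + 5 = 21.
  i=4: a_4=1, p_4 = 1*130 + 99 = 229, q_4 = 1*21 + 16 = 37.
  i=5: a_5=5, p_5 = 5*229 + 130 = 1275, q_5 = 5*37 + 21 = 206.
q_5 = 206 > 56, so the last convergent with denominator <= 56 is p_4/q_4 = 229/37.
The closest fraction with denominator <= 56 is either p_4/q_4 or the intermediate fraction (k*p_4 + p_3)/(k*q_4 + q_3) with the largest k >= 1 whose denominator stays <= 56; these approach x as k grows, and every other convergent or intermediate fraction in range is farther away.
Largest k: floor((56 - q_3)/q_4) = floor((56 - 21)/37) = 0.
Since k = 0, no intermediate fraction beyond p_4/q_4 has denominator <= 56, so the convergent 229/37 is the closest (its error is |1275*37 - 229*206|/(206*37) = 1/7622).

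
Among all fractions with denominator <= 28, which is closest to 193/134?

Expand x = 193/134 as a continued fraction with the Euclidean algorithm:
  193 = 1*134 + 59, so a_0 = 1.
  134 = 2*59 + 16, so a_1 = 2.
  59 = 3*16 + 11, so a_2 = 3.
  16 = 1*11 + 5, so a_3 = 1.
  11 = 2*5 + 1, so a_4 = 2.
  5 = 5*1 + 0, so a_5 = 5.
so x = [1; 2, 3, 1, 2, 5].
Convergents (p_i = a_i*p_{i-1} + p_{i-2}, q_i = a_i*q_{i-1} + q_{i-2} with p_{-2}=0, p_{-1}=1, q_{-2}=1, q_{-1}=0), until the denominator exceeds 28:
  i=0: a_0=1, p_0 = 1*1 + 0 = 1, q_0 = 1*0 + 1 = 1.
  i=1: a_1=2, p_1 = 2*1 + 1 = 3, q_1 = 2*1 + 0 = 2.
  i=2: a_2=3, p_2 = 3*3 + 1 = 10, q_2 = 3*2 + 1 = 7.
  i=3: a_3=1, p_3 = 1*10 + 3 = 13, q_3 = 1*7 + 2 = 9.
  i=4: a_4=2, p_4 = 2*13 + 10 = 36, q_4 = 2*9 + 7 = 25.
  i=5: a_5=5, p_5 = 5*36 + 13 = 193, q_5 = 5*25 + 9 = 134.
q_5 = 134 > 28, so the last convergent with denominator <= 28 is p_4/q_4 = 36/25.
The closest fraction with denominator <= 28 is either p_4/q_4 or the intermediate fraction (k*p_4 + p_3)/(k*q_4 + q_3) with the largest k >= 1 whose denominator stays <= 28; these approach x as k grows, and every other convergent or intermediate fraction in range is farther away.
Largest k: floor((28 - q_3)/q_4) = floor((28 - 9)/25) = 0.
Since k = 0, no intermediate fraction beyond p_4/q_4 has denominator <= 28, so the convergent 36/25 is the closest (its error is |193*25 - 36*134|/(134*25) = 1/3350).

36/25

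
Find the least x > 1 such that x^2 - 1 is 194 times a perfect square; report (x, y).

(x, y) = (195, 14)

First expand sqrt(194) as a continued fraction. With x_i = (sqrt(194) + m_i)/d_i and (m_0, d_0) = (0, 1): a_0 = floor(sqrt(194)) = 13, since 13^2 = 169 <= 194 < 196 = 14^2.
Iterate m_{i+1} = d_i*a_i - m_i, d_{i+1} = (194 - m_{i+1}^2)/d_i, a_{i+1} = floor((a_0 + m_{i+1})/d_{i+1}):
  m_1 = 1*13 - 0 = 13, d_1 = (194 - 13^2)/1 = 25/1 = 25, a_1 = floor((13 + 13)/25) = 1.
  m_2 = 25*1 - 13 = 12, d_2 = (194 - 12^2)/25 = 50/25 = 2, a_2 = floor((13 + 12)/2) = 12.
  m_3 = 2*12 - 12 = 12, d_3 = (194 - 12^2)/2 = 50/2 = 25, a_3 = floor((13 + 12)/25) = 1.
  m_4 = 25*1 - 12 = 13, d_4 = (194 - 13^2)/25 = 25/25 = 1, a_4 = floor((13 + 13)/1) = 26.
  m_5 = 1*26 - 13 = 13, d_5 = (194 - 13^2)/1 = 25/1 = 25: (m_5, d_5) = (m_1, d_1) = (13, 25), so from here the quotients repeat a_1, ..., a_4; the period length is 4.
So sqrt(194) = [13; (1, 12, 1, 26)] with period length k = 4.
k is even, so the fundamental solution of x^2 - 194y^2 = 1 is (p_{k-1}, q_{k-1}) = (p_3, q_3); compute convergents through index 3.
Convergents (p_i = a_i*p_{i-1} + p_{i-2}, q_i = a_i*q_{i-1} + q_{i-2} with p_{-2}=0, p_{-1}=1, q_{-2}=1, q_{-1}=0):
  i=0: a_0=13, p_0 = 13*1 + 0 = 13, q_0 = 13*0 + 1 = 1.
  i=1: a_1=1, p_1 = 1*13 + 1 = 14, q_1 = 1*1 + 0 = 1.
  i=2: a_2=12, p_2 = 12*14 + 13 = 181, q_2 = 12*1 + 1 = 13.
  i=3: a_3=1, p_3 = 1*181 + 14 = 195, q_3 = 1*13 + 1 = 14.
Check: 195^2 - 194*14^2 = 38025 - 38024 = 1, so (x, y) = (195, 14) solves the equation, and by the theorem it is the least positive solution.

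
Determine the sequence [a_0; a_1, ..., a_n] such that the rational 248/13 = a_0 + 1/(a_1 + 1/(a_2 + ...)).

Run the Euclidean algorithm on 248 and 13; the successive quotients are the partial quotients a_0, a_1, ... (each step inverts the fractional part left over by the previous one):
  248 = 19*13 + 1, so a_0 = 19.
  13 = 13*1 + 0, so a_1 = 13.
The remainder reaches 0 after 2 divisions, so the expansion has 2 partial quotients, read off in order.

[19; 13]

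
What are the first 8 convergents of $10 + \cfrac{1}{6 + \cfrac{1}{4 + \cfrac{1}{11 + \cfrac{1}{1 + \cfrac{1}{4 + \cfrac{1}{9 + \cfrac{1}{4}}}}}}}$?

10/1, 61/6, 254/25, 2855/281, 3109/306, 15291/1505, 140728/13851, 578203/56909

Using the convergent recurrence p_i = a_i*p_{i-1} + p_{i-2}, q_i = a_i*q_{i-1} + q_{i-2} with p_{-2}=0, p_{-1}=1, q_{-2}=1, q_{-1}=0:
  i=0: a_0=10, p_0 = 10*1 + 0 = 10, q_0 = 10*0 + 1 = 1.
  i=1: a_1=6, p_1 = 6*10 + 1 = 61, q_1 = 6*1 + 0 = 6.
  i=2: a_2=4, p_2 = 4*61 + 10 = 254, q_2 = 4*6 + 1 = 25.
  i=3: a_3=11, p_3 = 11*254 + 61 = 2855, q_3 = 11*25 + 6 = 281.
  i=4: a_4=1, p_4 = 1*2855 + 254 = 3109, q_4 = 1*281 + 25 = 306.
  i=5: a_5=4, p_5 = 4*3109 + 2855 = 15291, q_5 = 4*306 + 281 = 1505.
  i=6: a_6=9, p_6 = 9*15291 + 3109 = 140728, q_6 = 9*1505 + 306 = 13851.
  i=7: a_7=4, p_7 = 4*140728 + 15291 = 578203, q_7 = 4*13851 + 1505 = 56909.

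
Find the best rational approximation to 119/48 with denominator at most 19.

47/19

Expand x = 119/48 as a continued fraction with the Euclidean algorithm:
  119 = 2*48 + 23, so a_0 = 2.
  48 = 2*23 + 2, so a_1 = 2.
  23 = 11*2 + 1, so a_2 = 11.
  2 = 2*1 + 0, so a_3 = 2.
so x = [2; 2, 11, 2].
Convergents (p_i = a_i*p_{i-1} + p_{i-2}, q_i = a_i*q_{i-1} + q_{i-2} with p_{-2}=0, p_{-1}=1, q_{-2}=1, q_{-1}=0), until the denominator exceeds 19:
  i=0: a_0=2, p_0 = 2*1 + 0 = 2, q_0 = 2*0 + 1 = 1.
  i=1: a_1=2, p_1 = 2*2 + 1 = 5, q_1 = 2*1 + 0 = 2.
  i=2: a_2=11, p_2 = 11*5 + 2 = 57, q_2 = 11*2 + 1 = 23.
q_2 = 23 > 19, so the last convergent with denominator <= 19 is p_1/q_1 = 5/2.
The closest fraction with denominator <= 19 is either p_1/q_1 or the intermediate fraction (k*p_1 + p_0)/(k*q_1 + q_0) with the largest k >= 1 whose denominator stays <= 19; these approach x as k grows, and every other convergent or intermediate fraction in range is farther away.
Largest k: floor((19 - q_0)/q_1) = floor((19 - 1)/2) = 9.
That gives (9*5 + 2)/(9*2 + 1) = 47/19.
Compare the errors: |x - 5/2| = |119*2 - 5*48|/(48*2) = 2/96, and |x - 47/19| = |119*19 - 47*48|/(48*19) = 5/912.
Cross-multiplying, 5*96 = 480 < 1824 = 2*912, so 5/912 is smaller: the intermediate fraction 47/19 is closer to x than 5/2.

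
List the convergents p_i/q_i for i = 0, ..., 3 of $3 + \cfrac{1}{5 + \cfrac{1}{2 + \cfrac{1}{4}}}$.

Using the convergent recurrence p_i = a_i*p_{i-1} + p_{i-2}, q_i = a_i*q_{i-1} + q_{i-2} with p_{-2}=0, p_{-1}=1, q_{-2}=1, q_{-1}=0:
  i=0: a_0=3, p_0 = 3*1 + 0 = 3, q_0 = 3*0 + 1 = 1.
  i=1: a_1=5, p_1 = 5*3 + 1 = 16, q_1 = 5*1 + 0 = 5.
  i=2: a_2=2, p_2 = 2*16 + 3 = 35, q_2 = 2*5 + 1 = 11.
  i=3: a_3=4, p_3 = 4*35 + 16 = 156, q_3 = 4*11 + 5 = 49.

3/1, 16/5, 35/11, 156/49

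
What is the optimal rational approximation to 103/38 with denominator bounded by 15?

Expand x = 103/38 as a continued fraction with the Euclidean algorithm:
  103 = 2*38 + 27, so a_0 = 2.
  38 = 1*27 + 11, so a_1 = 1.
  27 = 2*11 + 5, so a_2 = 2.
  11 = 2*5 + 1, so a_3 = 2.
  5 = 5*1 + 0, so a_4 = 5.
so x = [2; 1, 2, 2, 5].
Convergents (p_i = a_i*p_{i-1} + p_{i-2}, q_i = a_i*q_{i-1} + q_{i-2} with p_{-2}=0, p_{-1}=1, q_{-2}=1, q_{-1}=0), until the denominator exceeds 15:
  i=0: a_0=2, p_0 = 2*1 + 0 = 2, q_0 = 2*0 + 1 = 1.
  i=1: a_1=1, p_1 = 1*2 + 1 = 3, q_1 = 1*1 + 0 = 1.
  i=2: a_2=2, p_2 = 2*3 + 2 = 8, q_2 = 2*1 + 1 = 3.
  i=3: a_3=2, p_3 = 2*8 + 3 = 19, q_3 = 2*3 + 1 = 7.
  i=4: a_4=5, p_4 = 5*19 + 8 = 103, q_4 = 5*7 + 3 = 38.
q_4 = 38 > 15, so the last convergent with denominator <= 15 is p_3/q_3 = 19/7.
The closest fraction with denominator <= 15 is either p_3/q_3 or the intermediate fraction (k*p_3 + p_2)/(k*q_3 + q_2) with the largest k >= 1 whose denominator stays <= 15; these approach x as k grows, and every other convergent or intermediate fraction in range is farther away.
Largest k: floor((15 - q_2)/q_3) = floor((15 - 3)/7) = 1.
That gives (1*19 + 8)/(1*7 + 3) = 27/10.
Compare the errors: |x - 19/7| = |103*7 - 19*38|/(38*7) = 1/266, and |x - 27/10| = |103*10 - 27*38|/(38*10) = 4/380.
Cross-multiplying, 1*380 = 380 < 1064 = 4*266, so 1/266 is smaller: the convergent 19/7 is closer to x than 27/10.

19/7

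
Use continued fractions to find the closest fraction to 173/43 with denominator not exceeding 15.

4/1

Expand x = 173/43 as a continued fraction with the Euclidean algorithm:
  173 = 4*43 + 1, so a_0 = 4.
  43 = 43*1 + 0, so a_1 = 43.
so x = [4; 43].
Convergents (p_i = a_i*p_{i-1} + p_{i-2}, q_i = a_i*q_{i-1} + q_{i-2} with p_{-2}=0, p_{-1}=1, q_{-2}=1, q_{-1}=0), until the denominator exceeds 15:
  i=0: a_0=4, p_0 = 4*1 + 0 = 4, q_0 = 4*0 + 1 = 1.
  i=1: a_1=43, p_1 = 43*4 + 1 = 173, q_1 = 43*1 + 0 = 43.
q_1 = 43 > 15, so the last convergent with denominator <= 15 is p_0/q_0 = 4/1.
The closest fraction with denominator <= 15 is either p_0/q_0 or the intermediate fraction (k*p_0 + p_{-1})/(k*q_0 + q_{-1}) with the largest k >= 1 whose denominator stays <= 15; these approach x as k grows, and every other convergent or intermediate fraction in range is farther away.
Largest k: floor((15 - q_{-1})/q_0) = floor((15 - 0)/1) = 15 (using the seeds p_{-1} = 1, q_{-1} = 0).
That gives (15*4 + 1)/(15*1 + 0) = 61/15.
Compare the errors: |x - 4/1| = |173*1 - 4*43|/(43*1) = 1/43, and |x - 61/15| = |173*15 - 61*43|/(43*15) = 28/645.
Cross-multiplying, 1*645 = 645 < 1204 = 28*43, so 1/43 is smaller: the convergent 4/1 is closer to x than 61/15.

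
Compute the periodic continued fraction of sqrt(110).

[10; (2, 20)]

Write x_i = (sqrt(110) + m_i)/d_i with (m_0, d_0) = (0, 1). a_0 = floor(sqrt(110)) = 10, since 10^2 = 100 <= 110 < 121 = 11^2.
Iterate m_{i+1} = d_i*a_i - m_i, d_{i+1} = (110 - m_{i+1}^2)/d_i, a_{i+1} = floor((a_0 + m_{i+1})/d_{i+1}):
  m_1 = 1*10 - 0 = 10, d_1 = (110 - 10^2)/1 = 10/1 = 10, a_1 = floor((10 + 10)/10) = 2.
  m_2 = 10*2 - 10 = 10, d_2 = (110 - 10^2)/10 = 10/10 = 1, a_2 = floor((10 + 10)/1) = 20.
  m_3 = 1*20 - 10 = 10, d_3 = (110 - 10^2)/1 = 10/1 = 10: (m_3, d_3) = (m_1, d_1) = (10, 10), so from here the quotients repeat a_1, a_2; the period length is 2.
Hence the expansion of sqrt(110) is a_0 = 10 followed by the repeating block 2, 20 (period 2).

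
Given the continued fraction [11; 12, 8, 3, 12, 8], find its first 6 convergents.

Using the convergent recurrence p_i = a_i*p_{i-1} + p_{i-2}, q_i = a_i*q_{i-1} + q_{i-2} with p_{-2}=0, p_{-1}=1, q_{-2}=1, q_{-1}=0:
  i=0: a_0=11, p_0 = 11*1 + 0 = 11, q_0 = 11*0 + 1 = 1.
  i=1: a_1=12, p_1 = 12*11 + 1 = 133, q_1 = 12*1 + 0 = 12.
  i=2: a_2=8, p_2 = 8*133 + 11 = 1075, q_2 = 8*12 + 1 = 97.
  i=3: a_3=3, p_3 = 3*1075 + 133 = 3358, q_3 = 3*97 + 12 = 303.
  i=4: a_4=12, p_4 = 12*3358 + 1075 = 41371, q_4 = 12*303 + 97 = 3733.
  i=5: a_5=8, p_5 = 8*41371 + 3358 = 334326, q_5 = 8*3733 + 303 = 30167.

11/1, 133/12, 1075/97, 3358/303, 41371/3733, 334326/30167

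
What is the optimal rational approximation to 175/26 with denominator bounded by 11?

Expand x = 175/26 as a continued fraction with the Euclidean algorithm:
  175 = 6*26 + 19, so a_0 = 6.
  26 = 1*19 + 7, so a_1 = 1.
  19 = 2*7 + 5, so a_2 = 2.
  7 = 1*5 + 2, so a_3 = 1.
  5 = 2*2 + 1, so a_4 = 2.
  2 = 2*1 + 0, so a_5 = 2.
so x = [6; 1, 2, 1, 2, 2].
Convergents (p_i = a_i*p_{i-1} + p_{i-2}, q_i = a_i*q_{i-1} + q_{i-2} with p_{-2}=0, p_{-1}=1, q_{-2}=1, q_{-1}=0), until the denominator exceeds 11:
  i=0: a_0=6, p_0 = 6*1 + 0 = 6, q_0 = 6*0 + 1 = 1.
  i=1: a_1=1, p_1 = 1*6 + 1 = 7, q_1 = 1*1 + 0 = 1.
  i=2: a_2=2, p_2 = 2*7 + 6 = 20, q_2 = 2*1 + 1 = 3.
  i=3: a_3=1, p_3 = 1*20 + 7 = 27, q_3 = 1*3 + 1 = 4.
  i=4: a_4=2, p_4 = 2*27 + 20 = 74, q_4 = 2*4 + 3 = 11.
  i=5: a_5=2, p_5 = 2*74 + 27 = 175, q_5 = 2*11 + 4 = 26.
q_5 = 26 > 11, so the last convergent with denominator <= 11 is p_4/q_4 = 74/11.
The closest fraction with denominator <= 11 is either p_4/q_4 or the intermediate fraction (k*p_4 + p_3)/(k*q_4 + q_3) with the largest k >= 1 whose denominator stays <= 11; these approach x as k grows, and every other convergent or intermediate fraction in range is farther away.
Largest k: floor((11 - q_3)/q_4) = floor((11 - 4)/11) = 0.
Since k = 0, no intermediate fraction beyond p_4/q_4 has denominator <= 11, so the convergent 74/11 is the closest (its error is |175*11 - 74*26|/(26*11) = 1/286).

74/11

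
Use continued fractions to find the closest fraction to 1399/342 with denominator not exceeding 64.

45/11

Expand x = 1399/342 as a continued fraction with the Euclidean algorithm:
  1399 = 4*342 + 31, so a_0 = 4.
  342 = 11*31 + 1, so a_1 = 11.
  31 = 31*1 + 0, so a_2 = 31.
so x = [4; 11, 31].
Convergents (p_i = a_i*p_{i-1} + p_{i-2}, q_i = a_i*q_{i-1} + q_{i-2} with p_{-2}=0, p_{-1}=1, q_{-2}=1, q_{-1}=0), until the denominator exceeds 64:
  i=0: a_0=4, p_0 = 4*1 + 0 = 4, q_0 = 4*0 + 1 = 1.
  i=1: a_1=11, p_1 = 11*4 + 1 = 45, q_1 = 11*1 + 0 = 11.
  i=2: a_2=31, p_2 = 31*45 + 4 = 1399, q_2 = 31*11 + 1 = 342.
q_2 = 342 > 64, so the last convergent with denominator <= 64 is p_1/q_1 = 45/11.
The closest fraction with denominator <= 64 is either p_1/q_1 or the intermediate fraction (k*p_1 + p_0)/(k*q_1 + q_0) with the largest k >= 1 whose denominator stays <= 64; these approach x as k grows, and every other convergent or intermediate fraction in range is farther away.
Largest k: floor((64 - q_0)/q_1) = floor((64 - 1)/11) = 5.
That gives (5*45 + 4)/(5*11 + 1) = 229/56.
Compare the errors: |x - 45/11| = |1399*11 - 45*342|/(342*11) = 1/3762, and |x - 229/56| = |1399*56 - 229*342|/(342*56) = 26/19152.
Cross-multiplying, 1*19152 = 19152 < 97812 = 26*3762, so 1/3762 is smaller: the convergent 45/11 is closer to x than 229/56.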